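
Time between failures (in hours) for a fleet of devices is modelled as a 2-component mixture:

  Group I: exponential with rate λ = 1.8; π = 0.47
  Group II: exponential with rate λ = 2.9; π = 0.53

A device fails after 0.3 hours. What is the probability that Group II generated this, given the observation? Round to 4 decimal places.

0.5664

Apply Bayes' rule: the posterior for each component is proportional to its prior times its likelihood at x.
Exponential densities:
  f_I = 1.8·e^(−1.8·0.3) = 1.8·e^(−0.5400) = 1.04895
  f_II = 2.9·e^(−2.9·0.3) = 2.9·e^(−0.8700) = 1.21496
Multiply by the mixture weights:
  P(Z=I)·f_I = 0.47 × 1.04895 = 0.493005
  P(Z=II)·f_II = 0.53 × 1.21496 = 0.643929
Marginal: 0.493005 + 0.643929 = 1.13693
Responsibility of Group II: 0.643929 / 1.13693 ≈ 0.5664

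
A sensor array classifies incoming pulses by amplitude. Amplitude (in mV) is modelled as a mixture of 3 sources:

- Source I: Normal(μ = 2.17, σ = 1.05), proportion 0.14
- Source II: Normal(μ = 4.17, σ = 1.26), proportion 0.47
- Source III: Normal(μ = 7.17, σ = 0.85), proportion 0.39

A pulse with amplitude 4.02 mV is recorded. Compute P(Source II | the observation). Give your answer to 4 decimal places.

By Bayes' theorem, P(k | x) = w_k f_k(x) / Σ_j w_j f_j(x).
Evaluate each component's likelihood at the observed value:
  f_I = 0.080469
  f_II = 0.314385
  f_III = 0.000488974
Weight by the priors:
  w_I·f_I = 0.14 × 0.080469 = 0.0112657
  w_II·f_II = 0.47 × 0.314385 = 0.147761
  w_III·f_III = 0.39 × 0.000488974 = 0.0001907
Marginal: 0.0112657 + 0.147761 + 0.0001907 = 0.159217
So the posterior for Source II is 0.147761 / 0.159217 ≈ 0.9280.

0.9280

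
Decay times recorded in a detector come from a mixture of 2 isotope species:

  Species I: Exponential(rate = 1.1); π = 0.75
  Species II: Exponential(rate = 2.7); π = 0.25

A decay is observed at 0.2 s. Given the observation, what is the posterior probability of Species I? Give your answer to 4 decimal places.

Posterior ∝ prior × likelihood, so P(k | x) ∝ π_k f_k(x); normalise over all components.
Component likelihoods at x = 0.2 s:
  L_I = 1.1·e^(−1.1·0.2) = 1.1·e^(−0.2200) = 0.882771
  L_II = 2.7·e^(−2.7·0.2) = 2.7·e^(−0.5400) = 1.57342
Unnormalised posteriors:
  π_I·L_I = 0.75 × 0.882771 = 0.662078
  π_II·L_II = 0.25 × 1.57342 = 0.393355
Marginal: 0.662078 + 0.393355 = 1.05543
P(Species I | x) ≈ 0.6273

0.6273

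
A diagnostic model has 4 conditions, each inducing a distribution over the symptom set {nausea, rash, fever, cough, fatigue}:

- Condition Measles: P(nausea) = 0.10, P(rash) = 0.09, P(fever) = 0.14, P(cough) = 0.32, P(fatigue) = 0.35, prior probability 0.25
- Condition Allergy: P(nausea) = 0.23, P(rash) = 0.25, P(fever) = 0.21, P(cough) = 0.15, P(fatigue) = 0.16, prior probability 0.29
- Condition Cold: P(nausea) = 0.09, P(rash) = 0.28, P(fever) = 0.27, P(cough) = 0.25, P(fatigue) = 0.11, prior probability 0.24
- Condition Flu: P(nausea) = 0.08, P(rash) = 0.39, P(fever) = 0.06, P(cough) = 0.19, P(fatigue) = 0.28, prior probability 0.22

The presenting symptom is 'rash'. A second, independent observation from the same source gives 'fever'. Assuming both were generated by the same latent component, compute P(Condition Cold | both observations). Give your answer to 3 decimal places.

The responsibility of component k is π_k f_k(x) divided by Σ_j π_j f_j(x).
Since both observations come from the same component, the likelihood for component k is f_k(x₁)·f_k(x₂).
  f_Measles = [P(rash | comp) = 0.09] × [0.14] = 0.0126
  f_Allergy = [P(rash | comp) = 0.25] × [0.21] = 0.0525
  f_Cold = [P(rash | comp) = 0.28] × [0.27] = 0.0756
  f_Flu = [P(rash | comp) = 0.39] × [0.06] = 0.0234
Multiply by the mixture weights:
  π_Measles·f_Measles = 0.25 × 0.0126 = 0.00315
  π_Allergy·f_Allergy = 0.29 × 0.0525 = 0.015225
  π_Cold·f_Cold = 0.24 × 0.0756 = 0.018144
  π_Flu·f_Flu = 0.22 × 0.0234 = 0.005148
Evidence: 0.00315 + 0.015225 + 0.018144 + 0.005148 = 0.041667
So the posterior for Condition Cold is 0.018144 / 0.041667 ≈ 0.435.

0.435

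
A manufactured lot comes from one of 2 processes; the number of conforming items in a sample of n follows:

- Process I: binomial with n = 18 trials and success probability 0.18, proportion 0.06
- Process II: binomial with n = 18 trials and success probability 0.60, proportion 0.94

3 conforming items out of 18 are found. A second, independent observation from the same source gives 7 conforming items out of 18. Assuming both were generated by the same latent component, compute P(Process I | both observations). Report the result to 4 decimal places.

0.9796

By Bayes' theorem, P(k | x) = π_k f_k(x) / Σ_j π_j f_j(x).
Since both observations come from the same component, the likelihood for component k is f_k(x₁)·f_k(x₂).
  L_I = [0.242502] × [0.0219591] = 0.00532513
  L_II = [0.000189253] × [0.0373657] = 7.07159e-06
Multiply by the mixture weights:
  π_I·L_I = 0.06 × 0.00532513 = 0.000319508
  π_II·L_II = 0.94 × 7.07159e-06 = 6.6473e-06
Denominator: 0.000319508 + 6.6473e-06 = 0.000326155
P(Process I | x) = 0.000319508 / 0.000326155 ≈ 0.9796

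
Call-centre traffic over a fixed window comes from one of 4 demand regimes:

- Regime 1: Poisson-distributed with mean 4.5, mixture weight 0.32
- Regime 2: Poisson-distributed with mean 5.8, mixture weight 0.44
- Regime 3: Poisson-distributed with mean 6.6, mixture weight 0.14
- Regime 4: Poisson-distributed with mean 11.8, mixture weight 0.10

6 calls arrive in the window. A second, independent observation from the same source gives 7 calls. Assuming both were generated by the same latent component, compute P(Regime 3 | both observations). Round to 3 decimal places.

Apply Bayes' rule: the posterior for each component is proportional to its prior times its likelihood at x.
Since both observations come from the same component, the likelihood for component k is f_k(x₁)·f_k(x₂).
  p_1 = [0.12812] × [0.0823629] = 0.0105524
  p_2 = [0.160076] × [0.132635] = 0.0212317
  p_3 = [0.156166] × [0.147243] = 0.0229943
  p_4 = [0.0281374] × [0.0474317] = 0.00133461
Multiply by the mixture weights:
  w_1·p_1 = 0.32 × 0.0105524 = 0.00337675
  w_2·p_2 = 0.44 × 0.0212317 = 0.00934195
  w_3·p_3 = 0.14 × 0.0229943 = 0.00321921
  w_4·p_4 = 0.10 × 0.00133461 = 0.000133461
Normaliser: 0.00337675 + 0.00934195 + 0.00321921 + 0.000133461 = 0.0160714
P(Regime 3 | x₁,x₂) = 0.00321921 / 0.0160714 ≈ 0.200

0.200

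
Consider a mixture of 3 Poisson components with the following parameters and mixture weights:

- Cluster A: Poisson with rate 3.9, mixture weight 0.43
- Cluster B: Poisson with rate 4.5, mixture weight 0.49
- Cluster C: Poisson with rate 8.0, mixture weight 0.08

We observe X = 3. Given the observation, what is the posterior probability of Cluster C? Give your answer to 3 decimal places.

0.013

Posterior ∝ prior × likelihood, so P(k | x) ∝ w_k f_k(x); normalise over all components.
Evaluate each component's likelihood at the observed value:
  L_A = e^(−3.9)·3.9^3/3! = 0.200122
  L_B = e^(−4.5)·4.5^3/3! = 0.168718
  L_C = e^(−8.0)·8.0^3/3! = 0.0286261
Unnormalised posteriors:
  w_A·L_A = 0.43 × 0.200122 = 0.0860523
  w_B·L_B = 0.49 × 0.168718 = 0.0826718
  w_C·L_C = 0.08 × 0.0286261 = 0.00229009
Denominator: 0.0860523 + 0.0826718 + 0.00229009 = 0.171014
Responsibility of Cluster C: 0.00229009 / 0.171014 ≈ 0.013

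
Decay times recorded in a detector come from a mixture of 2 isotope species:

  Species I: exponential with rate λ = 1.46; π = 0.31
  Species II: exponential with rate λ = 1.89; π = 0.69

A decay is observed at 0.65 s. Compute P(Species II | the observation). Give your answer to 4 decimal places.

The responsibility of component k is π_k f_k(x) divided by Σ_j π_j f_j(x).
Evaluate each component's likelihood at the observed value:
  p_I = 0.565207
  p_II = 0.553262
Multiply by the mixture weights:
  π_I·p_I = 0.31 × 0.565207 = 0.175214
  π_II·p_II = 0.69 × 0.553262 = 0.381751
Denominator: 0.175214 + 0.381751 = 0.556965
P(Species II | 0.65 s) ≈ 0.6854

0.6854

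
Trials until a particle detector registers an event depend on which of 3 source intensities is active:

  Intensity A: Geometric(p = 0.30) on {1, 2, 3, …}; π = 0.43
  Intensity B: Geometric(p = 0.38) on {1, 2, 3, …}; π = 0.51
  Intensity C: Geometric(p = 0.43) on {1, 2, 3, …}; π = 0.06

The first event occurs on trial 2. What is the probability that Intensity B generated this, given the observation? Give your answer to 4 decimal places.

0.5336

By Bayes' theorem, P(k | x) = π_k f_k(x) / Σ_j π_j f_j(x).
Evaluate each component's likelihood at the observed value:
  L_A = 0.30·(1−0.30)^1 = 0.30·0.7 = 0.21
  L_B = 0.38·(1−0.38)^1 = 0.38·0.62 = 0.2356
  L_C = 0.43·(1−0.43)^1 = 0.43·0.57 = 0.2451
Multiply by the mixture weights:
  π_A·L_A = 0.43 × 0.21 = 0.0903
  π_B·L_B = 0.51 × 0.2356 = 0.120156
  π_C·L_C = 0.06 × 0.2451 = 0.014706
Evidence: 0.0903 + 0.120156 + 0.014706 = 0.225162
P(Intensity B | data) ≈ 0.5336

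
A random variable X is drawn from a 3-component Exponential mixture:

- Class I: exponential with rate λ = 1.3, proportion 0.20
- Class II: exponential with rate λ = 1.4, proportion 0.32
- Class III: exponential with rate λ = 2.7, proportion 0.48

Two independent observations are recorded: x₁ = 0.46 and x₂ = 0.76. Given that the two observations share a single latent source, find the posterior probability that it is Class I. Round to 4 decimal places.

0.2213

Apply Bayes' rule: the posterior for each component is proportional to its prior times its likelihood at x.
Since both observations come from the same component, the likelihood for component k is f_k(x₁)·f_k(x₂).
  p_I = [0.714883] × [0.484017] = 0.346016
  p_II = [0.735262] × [0.483102] = 0.355207
  p_III = [0.779776] × [0.34689] = 0.270496
Weight by the priors:
  π_I·p_I = 0.20 × 0.346016 = 0.0692031
  π_II·p_II = 0.32 × 0.355207 = 0.113666
  π_III·p_III = 0.48 × 0.270496 = 0.129838
Denominator: 0.0692031 + 0.113666 + 0.129838 = 0.312708
Responsibility of Class I: 0.0692031 / 0.312708 ≈ 0.2213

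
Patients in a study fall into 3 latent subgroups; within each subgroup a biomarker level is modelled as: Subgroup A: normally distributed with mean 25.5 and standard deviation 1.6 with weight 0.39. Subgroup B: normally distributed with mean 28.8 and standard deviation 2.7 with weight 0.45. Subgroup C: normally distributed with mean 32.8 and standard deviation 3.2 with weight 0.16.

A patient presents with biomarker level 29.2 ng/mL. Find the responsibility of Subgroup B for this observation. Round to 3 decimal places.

P(component k | x) = w_k·f_k(x) / marginal(x), where marginal(x) = Σ_j w_j·f_j(x).
Evaluate each component's likelihood at the observed value:
  f_A = (1/(1.6·√(2π)))·exp(−(29.2−25.5)²/(2·1.6²)) = 0.249339·exp(-2.67383) = 0.0172013
  f_B = (1/(2.7·√(2π)))·exp(−(29.2−28.8)²/(2·2.7²)) = 0.147756·exp(-0.01097) = 0.146144
  f_C = (1/(3.2·√(2π)))·exp(−(29.2−32.8)²/(2·3.2²)) = 0.124669·exp(-0.63281) = 0.0662115
Unnormalised posteriors:
  w_A·f_A = 0.39 × 0.0172013 = 0.00670851
  w_B·f_B = 0.45 × 0.146144 = 0.0657647
  w_C·f_C = 0.16 × 0.0662115 = 0.0105938
Denominator: 0.00670851 + 0.0657647 + 0.0105938 = 0.083067
So the posterior for Subgroup B is 0.0657647 / 0.083067 ≈ 0.792.

0.792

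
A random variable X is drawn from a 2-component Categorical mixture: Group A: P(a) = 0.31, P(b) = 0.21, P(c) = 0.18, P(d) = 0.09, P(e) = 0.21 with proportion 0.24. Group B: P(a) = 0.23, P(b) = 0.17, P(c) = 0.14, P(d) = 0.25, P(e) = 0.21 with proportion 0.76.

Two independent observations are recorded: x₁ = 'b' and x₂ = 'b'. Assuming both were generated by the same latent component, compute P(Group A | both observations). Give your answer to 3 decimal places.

0.325

By Bayes' theorem, P(k | x) = P(Z=k) f_k(x) / Σ_j P(Z=j) f_j(x).
Since both observations come from the same component, the likelihood for component k is f_k(x₁)·f_k(x₂).
  f_A = [0.21] × [0.21] = 0.0441
  f_B = [0.17] × [0.17] = 0.0289
Prior × likelihood for each component:
  P(Z=A)·f_A = 0.24 × 0.0441 = 0.010584
  P(Z=B)·f_B = 0.76 × 0.0289 = 0.021964
Marginal: 0.010584 + 0.021964 = 0.032548
Responsibility of Group A: 0.010584 / 0.032548 ≈ 0.325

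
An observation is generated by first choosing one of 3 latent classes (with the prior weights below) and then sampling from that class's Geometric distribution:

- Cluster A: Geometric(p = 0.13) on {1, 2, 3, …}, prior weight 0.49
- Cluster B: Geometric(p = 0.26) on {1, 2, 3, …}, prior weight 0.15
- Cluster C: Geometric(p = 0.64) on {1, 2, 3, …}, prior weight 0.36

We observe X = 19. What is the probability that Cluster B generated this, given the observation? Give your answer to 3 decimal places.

By Bayes' theorem, P(k | x) = w_k f_k(x) / Σ_j w_j f_j(x).
Geometric probabilities:
  L_A = 0.13·(1−0.13)^18 = 0.13·0.0815355 = 0.0105996
  L_B = 0.26·(1−0.26)^18 = 0.26·0.00442763 = 0.00115118
  L_C = 0.64·(1−0.64)^18 = 0.64·1.03144e-08 = 6.60123e-09
Weight by the priors:
  w_A·L_A = 0.49 × 0.0105996 = 0.00519381
  w_B·L_B = 0.15 × 0.00115118 = 0.000172677
  w_C·L_C = 0.36 × 6.60123e-09 = 2.37644e-09
Denominator: 0.00519381 + 0.000172677 + 2.37644e-09 = 0.00536649
P(Cluster B | 19) = 0.000172677 / 0.00536649 ≈ 0.032

0.032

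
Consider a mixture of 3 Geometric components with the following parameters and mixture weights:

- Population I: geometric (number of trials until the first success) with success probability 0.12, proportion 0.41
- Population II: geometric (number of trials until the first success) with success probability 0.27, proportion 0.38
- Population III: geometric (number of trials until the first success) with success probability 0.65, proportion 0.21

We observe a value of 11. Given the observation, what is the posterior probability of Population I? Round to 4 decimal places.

0.7564

P(component k | x) = w_k·f_k(x) / marginal(x), where marginal(x) = Σ_j w_j·f_j(x).
Geometric probabilities:
  p_I = 0.0334201
  p_II = 0.0116036
  p_III = 1.79306e-05
Unnormalised posteriors:
  w_I·p_I = 0.41 × 0.0334201 = 0.0137022
  w_II·p_II = 0.38 × 0.0116036 = 0.00440936
  w_III·p_III = 0.21 × 1.79306e-05 = 3.76542e-06
Sum: 0.0137022 + 0.00440936 + 3.76542e-06 = 0.0181154
Responsibility of Population I: 0.0137022 / 0.0181154 ≈ 0.7564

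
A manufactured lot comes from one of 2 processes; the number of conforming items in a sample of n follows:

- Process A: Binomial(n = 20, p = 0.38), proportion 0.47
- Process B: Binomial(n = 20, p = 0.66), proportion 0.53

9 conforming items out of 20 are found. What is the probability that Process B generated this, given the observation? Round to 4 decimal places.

0.1795

The responsibility of component k is π_k f_k(x) divided by Σ_j π_j f_j(x).
Component likelihoods at x = 9 conforming items out of 20:
  p_A = 0.1444
  p_B = 0.0280136
Unnormalised posteriors:
  π_A·p_A = 0.47 × 0.1444 = 0.0678679
  π_B·p_B = 0.53 × 0.0280136 = 0.0148472
Sum: 0.0678679 + 0.0148472 = 0.0827152
P(Process B | the observation) = 0.0148472 / 0.0827152 ≈ 0.1795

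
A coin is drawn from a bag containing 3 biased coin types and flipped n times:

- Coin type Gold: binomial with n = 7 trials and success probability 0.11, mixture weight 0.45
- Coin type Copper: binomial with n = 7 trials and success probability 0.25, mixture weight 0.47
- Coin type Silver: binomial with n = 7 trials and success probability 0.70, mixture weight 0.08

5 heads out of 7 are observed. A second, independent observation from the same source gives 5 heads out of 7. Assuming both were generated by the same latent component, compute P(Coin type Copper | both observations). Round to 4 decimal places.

P(component k | x) = w_k·f_k(x) / marginal(x), where marginal(x) = Σ_j w_j·f_j(x).
Since both observations come from the same component, the likelihood for component k is f_k(x₁)·f_k(x₂).
  L_Gold = [0.000267894] × [0.000267894] = 7.17671e-08
  L_Copper = [0.0115356] × [0.0115356] = 0.000133071
  L_Silver = [0.317652] × [0.317652] = 0.100903
Prior × likelihood for each component:
  w_Gold·L_Gold = 0.45 × 7.17671e-08 = 3.22952e-08
  w_Copper·L_Copper = 0.47 × 0.000133071 = 6.25434e-05
  w_Silver·L_Silver = 0.08 × 0.100903 = 0.00807224
Denominator: 3.22952e-08 + 6.25434e-05 + 0.00807224 = 0.00813481
P(Coin type Copper | data) ≈ 0.0077

0.0077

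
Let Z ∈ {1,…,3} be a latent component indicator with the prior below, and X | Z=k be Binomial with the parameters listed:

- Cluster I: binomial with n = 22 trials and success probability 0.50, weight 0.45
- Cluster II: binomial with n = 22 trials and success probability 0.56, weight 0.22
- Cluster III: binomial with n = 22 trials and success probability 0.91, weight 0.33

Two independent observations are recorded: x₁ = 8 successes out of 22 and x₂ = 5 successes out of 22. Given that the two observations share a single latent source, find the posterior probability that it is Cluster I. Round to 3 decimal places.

0.961

Apply Bayes' rule: the posterior for each component is proportional to its prior times its likelihood at x.
Since both observations come from the same component, the likelihood for component k is f_k(x₁)·f_k(x₂).
  p_I = [C(22,8)·0.50^8·0.50^14 = 319770·0.00390625·6.10352e-05 = 0.0762391] × [0.00627851] = 0.000478668
  p_II = [C(22,8)·0.56^8·0.44^14 = 319770·0.00967173·1.01938e-05 = 0.0315268] × [0.00125937] = 3.97038e-05
  p_III = [C(22,8)·0.91^8·0.09^14 = 319770·0.470253·2.28768e-15 = 3.44004e-10] × [2.74061e-14] = 9.4278e-24
Unnormalised posteriors:
  w_I·p_I = 0.45 × 0.000478668 = 0.000215401
  w_II·p_II = 0.22 × 3.97038e-05 = 8.73483e-06
  w_III·p_III = 0.33 × 9.4278e-24 = 3.11117e-24
Denominator: 0.000215401 + 8.73483e-06 + 3.11117e-24 = 0.000224136
Responsibility of Cluster I: 0.000215401 / 0.000224136 ≈ 0.961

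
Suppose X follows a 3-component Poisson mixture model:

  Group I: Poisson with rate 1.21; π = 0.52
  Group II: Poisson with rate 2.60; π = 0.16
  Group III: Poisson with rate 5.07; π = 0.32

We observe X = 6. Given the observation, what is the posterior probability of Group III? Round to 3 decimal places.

0.891

P(component k | x) = w_k·f_k(x) / marginal(x), where marginal(x) = Σ_j w_j·f_j(x).
Component likelihoods at x = 6:
  f_I = 0.00129982
  f_II = 0.0318671
  f_III = 0.148198
Unnormalised posteriors:
  w_I·f_I = 0.52 × 0.00129982 = 0.000675907
  w_II·f_II = 0.16 × 0.0318671 = 0.00509873
  w_III·f_III = 0.32 × 0.148198 = 0.0474233
Normaliser: 0.000675907 + 0.00509873 + 0.0474233 = 0.053198
P(Group III | 6) ≈ 0.891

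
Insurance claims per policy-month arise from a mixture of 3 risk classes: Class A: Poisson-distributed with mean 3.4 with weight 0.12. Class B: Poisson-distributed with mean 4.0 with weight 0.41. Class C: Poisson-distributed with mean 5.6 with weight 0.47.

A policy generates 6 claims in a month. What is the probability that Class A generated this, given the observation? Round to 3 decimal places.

The responsibility of component k is w_k f_k(x) divided by Σ_j w_j f_j(x).
Poisson probabilities:
  p_A = e^(−3.4)·3.4^6/6! = 0.0716044
  p_B = e^(−4.0)·4.0^6/6! = 0.104196
  p_C = e^(−5.6)·5.6^6/6! = 0.158397
Multiply by the mixture weights:
  w_A·p_A = 0.12 × 0.0716044 = 0.00859253
  w_B·p_B = 0.41 × 0.104196 = 0.0427202
  w_C·p_C = 0.47 × 0.158397 = 0.0744465
Sum: 0.00859253 + 0.0427202 + 0.0744465 = 0.125759
So the posterior for Class A is 0.00859253 / 0.125759 ≈ 0.068.

0.068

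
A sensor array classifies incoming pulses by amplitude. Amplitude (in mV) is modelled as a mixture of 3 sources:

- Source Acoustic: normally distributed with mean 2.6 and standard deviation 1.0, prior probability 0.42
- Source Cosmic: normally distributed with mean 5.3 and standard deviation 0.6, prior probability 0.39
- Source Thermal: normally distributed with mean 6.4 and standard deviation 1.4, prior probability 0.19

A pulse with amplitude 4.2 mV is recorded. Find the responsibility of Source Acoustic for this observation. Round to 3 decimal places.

By Bayes' theorem, P(k | x) = w_k f_k(x) / Σ_j w_j f_j(x).
Component likelihoods at x = 4.2 mV:
  f_Acoustic = (1/(1.0·√(2π)))·exp(−(4.2−2.6)²/(2·1.0²)) = 0.398942·exp(-1.28000) = 0.110921
  f_Cosmic = (1/(0.6·√(2π)))·exp(−(4.2−5.3)²/(2·0.6²)) = 0.664904·exp(-1.68056) = 0.123852
  f_Thermal = (1/(1.4·√(2π)))·exp(−(4.2−6.4)²/(2·1.4²)) = 0.284959·exp(-1.23469) = 0.0829013
Unnormalised posteriors:
  w_Acoustic·f_Acoustic = 0.42 × 0.110921 = 0.0465868
  w_Cosmic·f_Cosmic = 0.39 × 0.123852 = 0.0483023
  w_Thermal·f_Thermal = 0.19 × 0.0829013 = 0.0157512
Denominator: 0.0465868 + 0.0483023 + 0.0157512 = 0.11064
So the posterior for Source Acoustic is 0.0465868 / 0.11064 ≈ 0.421.

0.421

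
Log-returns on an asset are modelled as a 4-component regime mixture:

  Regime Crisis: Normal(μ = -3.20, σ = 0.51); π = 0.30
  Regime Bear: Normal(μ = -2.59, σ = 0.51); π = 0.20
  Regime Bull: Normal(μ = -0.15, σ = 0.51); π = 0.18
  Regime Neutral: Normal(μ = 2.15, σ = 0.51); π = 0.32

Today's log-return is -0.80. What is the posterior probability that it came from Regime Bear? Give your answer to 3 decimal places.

0.005

P(component k | x) = w_k·f_k(x) / marginal(x), where marginal(x) = Σ_j w_j·f_j(x).
Component likelihoods at x = -0.80:
  f_Crisis = (1/(0.51·√(2π)))·exp(−(-0.80−-3.20)²/(2·0.51²)) = 0.782240·exp(-11.07266) = 1.21491e-05
  f_Bear = (1/(0.51·√(2π)))·exp(−(-0.80−-2.59)²/(2·0.51²)) = 0.782240·exp(-6.15936) = 0.00165334
  f_Bull = (1/(0.51·√(2π)))·exp(−(-0.80−-0.15)²/(2·0.51²)) = 0.782240·exp(-0.81219) = 0.347225
  f_Neutral = (1/(0.51·√(2π)))·exp(−(-0.80−2.15)²/(2·0.51²)) = 0.782240·exp(-16.72914) = 4.24586e-08
Prior × likelihood for each component:
  w_Crisis·f_Crisis = 0.30 × 1.21491e-05 = 3.64472e-06
  w_Bear·f_Bear = 0.20 × 0.00165334 = 0.000330669
  w_Bull·f_Bull = 0.18 × 0.347225 = 0.0625005
  w_Neutral·f_Neutral = 0.32 × 4.24586e-08 = 1.35867e-08
Evidence: 3.64472e-06 + 0.000330669 + 0.0625005 + 1.35867e-08 = 0.0628349
So the posterior for Regime Bear is 0.000330669 / 0.0628349 ≈ 0.005.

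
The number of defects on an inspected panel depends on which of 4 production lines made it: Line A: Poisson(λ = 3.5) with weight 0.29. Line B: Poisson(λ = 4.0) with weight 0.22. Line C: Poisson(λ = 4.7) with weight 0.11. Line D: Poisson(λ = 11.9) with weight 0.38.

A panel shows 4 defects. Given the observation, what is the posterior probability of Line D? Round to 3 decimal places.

0.018

Apply Bayes' rule: the posterior for each component is proportional to its prior times its likelihood at x.
Component likelihoods at x = 4 defects:
  p_A = 0.188812
  p_B = 0.195367
  p_C = 0.184925
  p_D = 0.00567378
Prior × likelihood for each component:
  π_A·p_A = 0.29 × 0.188812 = 0.0547556
  π_B·p_B = 0.22 × 0.195367 = 0.0429807
  π_C·p_C = 0.11 × 0.184925 = 0.0203418
  π_D·p_D = 0.38 × 0.00567378 = 0.00215604
Normaliser: 0.0547556 + 0.0429807 + 0.0203418 + 0.00215604 = 0.120234
P(Line D | x) = 0.00215604 / 0.120234 ≈ 0.018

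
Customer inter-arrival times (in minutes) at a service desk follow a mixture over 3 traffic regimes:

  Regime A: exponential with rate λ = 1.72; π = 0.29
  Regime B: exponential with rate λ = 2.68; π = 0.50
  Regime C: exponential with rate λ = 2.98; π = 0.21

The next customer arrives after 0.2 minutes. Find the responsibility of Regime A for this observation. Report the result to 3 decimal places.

0.239

P(component k | x) = P(Z=k)·f_k(x) / marginal(x), where marginal(x) = Σ_j P(Z=j)·f_j(x).
Evaluate each component's likelihood at the observed value:
  L_A = 1.72·e^(−1.72·0.2) = 1.72·e^(−0.3440) = 1.21936
  L_B = 2.68·e^(−2.68·0.2) = 2.68·e^(−0.5360) = 1.56802
  L_C = 2.98·e^(−2.98·0.2) = 2.98·e^(−0.5960) = 1.64201
Prior × likelihood for each component:
  P(Z=A)·L_A = 0.29 × 1.21936 = 0.353614
  P(Z=B)·L_B = 0.50 × 1.56802 = 0.784012
  P(Z=C)·L_C = 0.21 × 1.64201 = 0.344823
Evidence: 0.353614 + 0.784012 + 0.344823 = 1.48245
P(Regime A | 0.2 minutes) = 0.353614 / 1.48245 ≈ 0.239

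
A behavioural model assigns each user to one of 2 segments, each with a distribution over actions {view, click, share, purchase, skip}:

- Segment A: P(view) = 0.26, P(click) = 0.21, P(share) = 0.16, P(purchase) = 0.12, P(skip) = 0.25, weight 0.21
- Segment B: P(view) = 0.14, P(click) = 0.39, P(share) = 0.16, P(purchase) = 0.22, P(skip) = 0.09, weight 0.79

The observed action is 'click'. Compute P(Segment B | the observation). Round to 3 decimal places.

0.875

By Bayes' theorem, P(k | x) = π_k f_k(x) / Σ_j π_j f_j(x).
Categorical probabilities:
  f_A = P(click | comp) = 0.21
  f_B = P(click | comp) = 0.39
Multiply by the mixture weights:
  π_A·f_A = 0.21 × 0.21 = 0.0441
  π_B·f_B = 0.79 × 0.39 = 0.3081
Sum: 0.0441 + 0.3081 = 0.3522
P(Segment B | x) ≈ 0.875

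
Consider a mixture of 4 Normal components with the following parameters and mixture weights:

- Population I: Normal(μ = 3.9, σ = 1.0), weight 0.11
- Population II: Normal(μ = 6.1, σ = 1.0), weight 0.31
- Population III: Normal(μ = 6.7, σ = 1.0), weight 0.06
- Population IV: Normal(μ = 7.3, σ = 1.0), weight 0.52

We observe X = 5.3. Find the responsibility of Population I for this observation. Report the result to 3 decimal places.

0.115

The responsibility of component k is π_k f_k(x) divided by Σ_j π_j f_j(x).
Component likelihoods at x = 5.3:
  L_I = 0.149727
  L_II = 0.289692
  L_III = 0.149727
  L_IV = 0.053991
Multiply by the mixture weights:
  π_I·L_I = 0.11 × 0.149727 = 0.01647
  π_II·L_II = 0.31 × 0.289692 = 0.0898044
  π_III·L_III = 0.06 × 0.149727 = 0.00898365
  π_IV·L_IV = 0.52 × 0.053991 = 0.0280753
Sum: 0.01647 + 0.0898044 + 0.00898365 + 0.0280753 = 0.143333
P(Population I | x) = 0.01647 / 0.143333 ≈ 0.115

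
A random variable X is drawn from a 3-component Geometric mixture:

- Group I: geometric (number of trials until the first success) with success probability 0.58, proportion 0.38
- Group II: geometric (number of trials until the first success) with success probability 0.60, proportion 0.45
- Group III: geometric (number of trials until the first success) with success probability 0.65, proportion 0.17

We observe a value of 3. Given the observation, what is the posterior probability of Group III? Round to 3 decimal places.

The responsibility of component k is π_k f_k(x) divided by Σ_j π_j f_j(x).
Component likelihoods at x = 3:
  p_I = 0.102312
  p_II = 0.096
  p_III = 0.079625
Weight by the priors:
  π_I·p_I = 0.38 × 0.102312 = 0.0388786
  π_II·p_II = 0.45 × 0.096 = 0.0432
  π_III·p_III = 0.17 × 0.079625 = 0.0135362
Evidence: 0.0388786 + 0.0432 + 0.0135362 = 0.0956148
P(Group III | x) = 0.0135362 / 0.0956148 ≈ 0.142

0.142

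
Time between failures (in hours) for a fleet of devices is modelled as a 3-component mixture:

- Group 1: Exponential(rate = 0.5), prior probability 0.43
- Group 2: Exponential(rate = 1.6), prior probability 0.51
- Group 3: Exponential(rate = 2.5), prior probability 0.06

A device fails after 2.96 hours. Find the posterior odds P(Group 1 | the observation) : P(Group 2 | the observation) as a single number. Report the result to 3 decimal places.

6.836

Since P(k|x) ∝ w_k f_k(x), the posterior odds are w_i f_i(x) / (w_j f_j(x)).
Evaluate each component's likelihood at the observed value:
  L_1 = 0.113819
  L_2 = 0.0140379
  L_3 = 0.00152813
Posterior odds = (w_1·L_1) / (w_2·L_2) = (0.43·0.113819) / (0.51·0.0140379) = 0.0489421 / 0.00715932 ≈ 6.836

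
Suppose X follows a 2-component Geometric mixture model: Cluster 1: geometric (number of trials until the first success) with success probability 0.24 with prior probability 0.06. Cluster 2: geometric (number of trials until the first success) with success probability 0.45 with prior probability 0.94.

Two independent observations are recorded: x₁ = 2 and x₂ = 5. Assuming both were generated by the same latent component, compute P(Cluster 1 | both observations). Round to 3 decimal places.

Posterior ∝ prior × likelihood, so P(k | x) ∝ π_k f_k(x); normalise over all components.
Since both observations come from the same component, the likelihood for component k is f_k(x₁)·f_k(x₂).
  L_1 = [0.24·(1−0.24)^1 = 0.24·0.76 = 0.1824] × [0.0800692] = 0.0146046
  L_2 = [0.45·(1−0.45)^1 = 0.45·0.55 = 0.2475] × [0.0411778] = 0.0101915
Prior × likelihood for each component:
  π_1·L_1 = 0.06 × 0.0146046 = 0.000876278
  π_2·L_2 = 0.94 × 0.0101915 = 0.00958002
Marginal: 0.000876278 + 0.00958002 = 0.0104563
Responsibility of Cluster 1: 0.000876278 / 0.0104563 ≈ 0.084

0.084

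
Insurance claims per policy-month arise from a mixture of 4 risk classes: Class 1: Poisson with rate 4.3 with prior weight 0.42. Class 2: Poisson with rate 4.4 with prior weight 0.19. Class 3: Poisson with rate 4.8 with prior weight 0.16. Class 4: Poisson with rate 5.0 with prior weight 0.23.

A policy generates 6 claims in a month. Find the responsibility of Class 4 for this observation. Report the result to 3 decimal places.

0.260

Posterior ∝ prior × likelihood, so P(k | x) ∝ P(Z=k) f_k(x); normalise over all components.
Component likelihoods at x = 6 claims:
  f_1 = 0.119127
  f_2 = 0.123734
  f_3 = 0.139798
  f_4 = 0.146223
Multiply by the mixture weights:
  P(Z=1)·f_1 = 0.42 × 0.119127 = 0.0500335
  P(Z=2)·f_2 = 0.19 × 0.123734 = 0.0235094
  P(Z=3)·f_3 = 0.16 × 0.139798 = 0.0223677
  P(Z=4)·f_4 = 0.23 × 0.146223 = 0.0336312
Normaliser: 0.0500335 + 0.0235094 + 0.0223677 + 0.0336312 = 0.129542
P(Class 4 | 6 claims) ≈ 0.260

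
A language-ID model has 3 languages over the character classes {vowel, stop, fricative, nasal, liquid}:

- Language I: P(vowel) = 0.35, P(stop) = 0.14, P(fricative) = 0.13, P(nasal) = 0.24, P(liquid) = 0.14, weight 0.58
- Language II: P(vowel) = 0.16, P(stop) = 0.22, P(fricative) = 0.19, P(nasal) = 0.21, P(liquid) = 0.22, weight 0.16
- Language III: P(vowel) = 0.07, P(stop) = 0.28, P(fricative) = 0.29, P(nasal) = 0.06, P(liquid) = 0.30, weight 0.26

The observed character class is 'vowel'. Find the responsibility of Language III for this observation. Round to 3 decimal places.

P(component k | x) = π_k·f_k(x) / marginal(x), where marginal(x) = Σ_j π_j·f_j(x).
Categorical probabilities:
  p_I = 0.35
  p_II = 0.16
  p_III = 0.07
Weight by the priors:
  π_I·p_I = 0.58 × 0.35 = 0.203
  π_II·p_II = 0.16 × 0.16 = 0.0256
  π_III·p_III = 0.26 × 0.07 = 0.0182
Evidence: 0.203 + 0.0256 + 0.0182 = 0.2468
Responsibility of Language III: 0.0182 / 0.2468 ≈ 0.074

0.074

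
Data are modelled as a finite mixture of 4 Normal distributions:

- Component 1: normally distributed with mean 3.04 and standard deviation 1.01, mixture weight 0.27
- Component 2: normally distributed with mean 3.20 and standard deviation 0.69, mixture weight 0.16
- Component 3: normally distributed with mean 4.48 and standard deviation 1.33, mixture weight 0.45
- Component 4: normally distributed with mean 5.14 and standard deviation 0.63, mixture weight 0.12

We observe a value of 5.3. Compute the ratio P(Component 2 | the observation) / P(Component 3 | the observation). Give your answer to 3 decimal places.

Posterior odds = (w_i f_i(x)) / (w_j f_j(x)); the normalising sum cancels.
Normal densities:
  f_1 = 0.0323103
  f_2 = 0.0056322
  f_3 = 0.248037
  f_4 = 0.613146
0.000901152 / 0.111616 ≈ 0.008

0.008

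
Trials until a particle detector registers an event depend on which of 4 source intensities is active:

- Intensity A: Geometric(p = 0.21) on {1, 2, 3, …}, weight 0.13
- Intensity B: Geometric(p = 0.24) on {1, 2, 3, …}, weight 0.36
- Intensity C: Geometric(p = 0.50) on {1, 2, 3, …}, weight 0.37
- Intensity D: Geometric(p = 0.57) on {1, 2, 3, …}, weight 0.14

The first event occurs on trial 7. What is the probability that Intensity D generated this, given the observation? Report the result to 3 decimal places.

Apply Bayes' rule: the posterior for each component is proportional to its prior times its likelihood at x.
Evaluate each component's likelihood at the observed value:
  L_A = 0.21·(1−0.21)^6 = 0.21·0.243087 = 0.0510484
  L_B = 0.24·(1−0.24)^6 = 0.24·0.1927 = 0.046248
  L_C = 0.50·(1−0.50)^6 = 0.50·0.015625 = 0.0078125
  L_D = 0.57·(1−0.57)^6 = 0.57·0.00632136 = 0.00360318
Multiply by the mixture weights:
  π_A·L_A = 0.13 × 0.0510484 = 0.00663629
  π_B·L_B = 0.36 × 0.046248 = 0.0166493
  π_C·L_C = 0.37 × 0.0078125 = 0.00289062
  π_D·L_D = 0.14 × 0.00360318 = 0.000504445
Marginal: 0.00663629 + 0.0166493 + 0.00289062 + 0.000504445 = 0.0266806
P(Intensity D | the observation) ≈ 0.019

0.019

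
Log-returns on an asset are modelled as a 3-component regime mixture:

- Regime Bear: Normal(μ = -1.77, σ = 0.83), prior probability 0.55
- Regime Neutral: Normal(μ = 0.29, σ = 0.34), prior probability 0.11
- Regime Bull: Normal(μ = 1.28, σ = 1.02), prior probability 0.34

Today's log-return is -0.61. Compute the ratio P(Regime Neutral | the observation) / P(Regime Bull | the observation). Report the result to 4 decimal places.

Only the two components matter; the odds are (P(Z=i) f_i(x)) / (P(Z=j) f_j(x)).
Evaluate each component's likelihood at the observed value:
  p_Bear = 0.181004
  p_Neutral = 0.03531
  p_Bull = 0.0702681
Odds = (0.11/0.34) × (0.03531/0.0702681) = 0.323529 × 0.502504 ≈ 0.1626

0.1626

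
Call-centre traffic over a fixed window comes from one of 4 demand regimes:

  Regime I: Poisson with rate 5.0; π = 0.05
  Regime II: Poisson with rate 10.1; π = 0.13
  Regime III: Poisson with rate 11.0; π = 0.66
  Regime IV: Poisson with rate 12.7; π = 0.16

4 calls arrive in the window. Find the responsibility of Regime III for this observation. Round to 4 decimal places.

0.3666

Posterior ∝ prior × likelihood, so P(k | x) ∝ P(Z=k) f_k(x); normalise over all components.
Poisson probabilities:
  f_I = e^(−5.0)·5.0^4/4! = 0.175467
  f_II = e^(−10.1)·10.1^4/4! = 0.0178115
  f_III = e^(−11.0)·11.0^4/4! = 0.0101887
  f_IV = e^(−12.7)·12.7^4/4! = 0.00330722
Weight by the priors:
  P(Z=I)·f_I = 0.05 × 0.175467 = 0.00877337
  P(Z=II)·f_II = 0.13 × 0.0178115 = 0.00231549
  P(Z=III)·f_III = 0.66 × 0.0101887 = 0.00672456
  P(Z=IV)·f_IV = 0.16 × 0.00330722 = 0.000529156
Marginal: 0.00877337 + 0.00231549 + 0.00672456 + 0.000529156 = 0.0183426
Responsibility of Regime III: 0.00672456 / 0.0183426 ≈ 0.3666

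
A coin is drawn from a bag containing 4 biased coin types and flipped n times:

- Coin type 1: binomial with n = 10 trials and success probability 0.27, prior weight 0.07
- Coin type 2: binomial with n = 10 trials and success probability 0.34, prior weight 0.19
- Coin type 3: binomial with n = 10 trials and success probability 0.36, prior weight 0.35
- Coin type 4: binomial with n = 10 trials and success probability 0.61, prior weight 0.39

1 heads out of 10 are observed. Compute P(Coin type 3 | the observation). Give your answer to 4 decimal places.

Apply Bayes' rule: the posterior for each component is proportional to its prior times its likelihood at x.
Evaluate each component's likelihood at the observed value:
  f_1 = 0.158953
  f_2 = 0.0807931
  f_3 = 0.0648518
  f_4 = 0.00127324
Weight by the priors:
  P(Z=1)·f_1 = 0.07 × 0.158953 = 0.0111267
  P(Z=2)·f_2 = 0.19 × 0.0807931 = 0.0153507
  P(Z=3)·f_3 = 0.35 × 0.0648518 = 0.0226981
  P(Z=4)·f_4 = 0.39 × 0.00127324 = 0.000496565
Marginal: 0.0111267 + 0.0153507 + 0.0226981 + 0.000496565 = 0.0496721
P(Coin type 3 | data) ≈ 0.4570

0.4570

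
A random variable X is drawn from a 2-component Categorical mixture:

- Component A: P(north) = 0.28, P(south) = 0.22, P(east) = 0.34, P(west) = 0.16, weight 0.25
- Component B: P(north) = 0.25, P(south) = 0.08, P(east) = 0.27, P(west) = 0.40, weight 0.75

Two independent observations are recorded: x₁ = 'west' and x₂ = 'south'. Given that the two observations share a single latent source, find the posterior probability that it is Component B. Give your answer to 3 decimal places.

Apply Bayes' rule: the posterior for each component is proportional to its prior times its likelihood at x.
Since both observations come from the same component, the likelihood for component k is f_k(x₁)·f_k(x₂).
  f_A = [0.16] × [0.22] = 0.0352
  f_B = [0.4] × [0.08] = 0.032
Unnormalised posteriors:
  π_A·f_A = 0.25 × 0.0352 = 0.0088
  π_B·f_B = 0.75 × 0.032 = 0.024
Normaliser: 0.0088 + 0.024 = 0.0328
Responsibility of Component B: 0.024 / 0.0328 ≈ 0.732

0.732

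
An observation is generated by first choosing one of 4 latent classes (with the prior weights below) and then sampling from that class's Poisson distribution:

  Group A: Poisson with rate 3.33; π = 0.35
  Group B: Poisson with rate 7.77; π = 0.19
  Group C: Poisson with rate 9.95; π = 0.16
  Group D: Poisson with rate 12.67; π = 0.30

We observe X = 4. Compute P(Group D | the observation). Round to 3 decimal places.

0.013

Posterior ∝ prior × likelihood, so P(k | x) ∝ π_k f_k(x); normalise over all components.
Evaluate each component's likelihood at the observed value:
  L_A = 0.183386
  L_B = 0.0641217
  L_C = 0.0194918
  L_D = 0.00337586
Prior × likelihood for each component:
  π_A·L_A = 0.35 × 0.183386 = 0.0641849
  π_B·L_B = 0.19 × 0.0641217 = 0.0121831
  π_C·L_C = 0.16 × 0.0194918 = 0.00311868
  π_D·L_D = 0.30 × 0.00337586 = 0.00101276
Denominator: 0.0641849 + 0.0121831 + 0.00311868 + 0.00101276 = 0.0804995
P(Group D | data) = 0.00101276 / 0.0804995 ≈ 0.013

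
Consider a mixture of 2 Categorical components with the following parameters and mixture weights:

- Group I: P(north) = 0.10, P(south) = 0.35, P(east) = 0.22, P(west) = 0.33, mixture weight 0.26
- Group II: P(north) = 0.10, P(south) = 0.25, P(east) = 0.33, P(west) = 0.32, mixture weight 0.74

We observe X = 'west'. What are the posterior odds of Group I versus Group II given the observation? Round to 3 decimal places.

Posterior odds = (π_i f_i(x)) / (π_j f_j(x)); the normalising sum cancels.
Evaluate each component's likelihood at the observed value:
  f_I = P(west | comp) = 0.33
  f_II = P(west | comp) = 0.32
Posterior odds = (π_I·f_I) / (π_II·f_II) = (0.26·0.33) / (0.74·0.32) = 0.0858 / 0.2368 ≈ 0.362

0.362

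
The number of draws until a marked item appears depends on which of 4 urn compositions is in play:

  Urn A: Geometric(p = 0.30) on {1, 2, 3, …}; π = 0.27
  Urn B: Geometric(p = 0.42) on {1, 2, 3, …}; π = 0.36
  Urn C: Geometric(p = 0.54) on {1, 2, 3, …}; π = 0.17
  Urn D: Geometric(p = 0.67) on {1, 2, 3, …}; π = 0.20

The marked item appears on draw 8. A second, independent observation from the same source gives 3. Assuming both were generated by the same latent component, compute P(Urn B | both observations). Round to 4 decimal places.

0.3140

P(component k | x) = π_k·f_k(x) / marginal(x), where marginal(x) = Σ_j π_j·f_j(x).
Since both observations come from the same component, the likelihood for component k is f_k(x₁)·f_k(x₂).
  f_A = [0.0247063] × [0.147] = 0.00363182
  f_B = [0.00927353] × [0.141288] = 0.00131024
  f_C = [0.00235342] × [0.114264] = 0.000268911
  f_D = [0.000285544] × [0.072963] = 2.08341e-05
Multiply by the mixture weights:
  π_A·f_A = 0.27 × 0.00363182 = 0.000980593
  π_B·f_B = 0.36 × 0.00131024 = 0.000471686
  π_C·f_C = 0.17 × 0.000268911 = 4.57148e-05
  π_D·f_D = 0.20 × 2.08341e-05 = 4.16682e-06
Evidence: 0.000980593 + 0.000471686 + 4.57148e-05 + 4.16682e-06 = 0.00150216
Responsibility of Urn B: 0.000471686 / 0.00150216 ≈ 0.3140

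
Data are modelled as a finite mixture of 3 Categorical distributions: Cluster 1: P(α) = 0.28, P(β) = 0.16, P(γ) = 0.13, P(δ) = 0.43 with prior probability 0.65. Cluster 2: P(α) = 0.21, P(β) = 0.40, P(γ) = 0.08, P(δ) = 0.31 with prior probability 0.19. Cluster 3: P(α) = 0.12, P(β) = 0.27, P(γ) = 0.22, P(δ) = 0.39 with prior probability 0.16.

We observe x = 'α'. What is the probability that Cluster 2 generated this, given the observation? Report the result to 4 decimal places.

0.1655

The responsibility of component k is π_k f_k(x) divided by Σ_j π_j f_j(x).
Component likelihoods at x = 'α':
  L_1 = P(α | comp) = 0.28
  L_2 = P(α | comp) = 0.21
  L_3 = P(α | comp) = 0.12
Weight by the priors:
  π_1·L_1 = 0.65 × 0.28 = 0.182
  π_2·L_2 = 0.19 × 0.21 = 0.0399
  π_3·L_3 = 0.16 × 0.12 = 0.0192
Sum: 0.182 + 0.0399 + 0.0192 = 0.2411
P(Cluster 2 | 'α') = 0.0399 / 0.2411 ≈ 0.1655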